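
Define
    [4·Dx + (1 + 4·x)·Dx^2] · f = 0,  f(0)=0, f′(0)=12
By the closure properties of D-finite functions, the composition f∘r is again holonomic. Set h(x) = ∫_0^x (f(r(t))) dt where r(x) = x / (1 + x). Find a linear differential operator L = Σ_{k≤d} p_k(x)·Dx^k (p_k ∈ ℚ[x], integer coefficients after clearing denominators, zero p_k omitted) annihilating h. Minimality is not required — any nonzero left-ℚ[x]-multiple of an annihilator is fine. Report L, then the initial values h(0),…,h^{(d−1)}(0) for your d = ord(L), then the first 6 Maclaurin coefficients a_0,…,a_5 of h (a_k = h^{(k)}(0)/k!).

f: a_k = 0, 12, -24, 64, -192, 3072/5, …
f∘r: x↦r, Dx↦Dx/r' in L_f ⇒ L₀.
∫: right-multiply L₀ by Dx.
L = (6 + 10·x)·Dx^2 + (1 + 6·x + 5·x^2)·Dx^3  (order 3).
h: a_k = 0, 0, 6, -12, 31, -468/5, …
ICs: h(0) = 0, h′(0) = 0, h′′(0) = 12.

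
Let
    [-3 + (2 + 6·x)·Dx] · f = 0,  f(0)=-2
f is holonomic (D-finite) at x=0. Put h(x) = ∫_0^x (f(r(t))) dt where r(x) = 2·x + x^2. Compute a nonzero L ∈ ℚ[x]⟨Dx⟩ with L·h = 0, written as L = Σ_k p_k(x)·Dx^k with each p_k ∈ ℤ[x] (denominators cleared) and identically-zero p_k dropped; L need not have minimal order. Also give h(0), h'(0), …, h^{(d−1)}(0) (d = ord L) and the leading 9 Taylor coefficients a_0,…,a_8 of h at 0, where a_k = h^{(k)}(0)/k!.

f: a_k = -2, -3, 9/4, -27/8, 405/64, -1701/128, 15309/512, -72171/1024, 2814669/16384, …
Substitute x→r, Dx→(1/r')Dx; clear ⇒ L₀.
h=∫₀ˣh₀: take L = L₀·Dx.
L = (-3 - 3·x)·Dx + (1 + 6·x + 3·x^2)·Dx^2  (order 2).
h: a_k = 0, -2, -3, 2, -9/2, 63/5, -81/2, 999/7, -4293/8, …
ICs: h(0) = 0, h′(0) = -2.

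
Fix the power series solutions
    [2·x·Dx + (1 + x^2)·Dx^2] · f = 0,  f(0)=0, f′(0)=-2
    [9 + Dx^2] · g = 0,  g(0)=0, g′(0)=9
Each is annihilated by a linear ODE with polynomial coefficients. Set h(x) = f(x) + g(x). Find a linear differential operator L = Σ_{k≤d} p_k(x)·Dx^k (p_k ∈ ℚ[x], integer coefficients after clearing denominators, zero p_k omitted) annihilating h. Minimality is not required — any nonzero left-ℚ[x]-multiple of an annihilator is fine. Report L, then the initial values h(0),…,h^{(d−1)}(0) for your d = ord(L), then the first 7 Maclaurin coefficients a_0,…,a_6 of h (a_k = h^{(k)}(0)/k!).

L = (-54·x + 540·x^3 + 162·x^5)·Dx + (63 + 279·x^2 + 297·x^4 + 81·x^6)·Dx^2 + (-6·x + 60·x^3 + 18·x^5)·Dx^3 + (7 + 31·x^2 + 33·x^4 + 9·x^6)·Dx^4  (order 4).
h: a_k = 0, 7, 0, -77/6, 0, 227/40, 0, …
ICs: h(0) = 0, h′(0) = 7, h′′(0) = 0, h′′′(0) = -77.

f: a_k = 0, -2, 0, 2/3, 0, -2/5, 0, …
g: a_k = 0, 9, 0, -27/2, 0, 243/40, 0, …
h₀=f+g: left-lcm gives L₀, ord ≤ 4.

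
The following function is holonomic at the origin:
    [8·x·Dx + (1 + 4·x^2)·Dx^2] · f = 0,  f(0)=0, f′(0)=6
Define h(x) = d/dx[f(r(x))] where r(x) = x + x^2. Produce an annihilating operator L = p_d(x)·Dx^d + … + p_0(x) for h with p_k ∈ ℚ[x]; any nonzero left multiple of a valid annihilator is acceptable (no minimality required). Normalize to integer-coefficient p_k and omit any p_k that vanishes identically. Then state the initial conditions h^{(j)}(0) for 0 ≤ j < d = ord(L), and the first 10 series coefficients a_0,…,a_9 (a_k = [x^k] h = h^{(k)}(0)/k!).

f: a_k = 0, 6, 0, -8, 0, 96/5, 0, -384/7, 0, 512/3, …
Change of var in L_f (x↦r) gives L₀.
Differentiate: ansatz ord ≤ ord L₀ ⇒ L.
L = (-2 + 8·x + 32·x^2 + 48·x^3 + 24·x^4) + (1 + 2·x + 4·x^2 + 16·x^3 + 20·x^4 + 8·x^5)·Dx  (order 1).
h: a_k = 6, 12, -24, -96, -24, 528, 960, -1536, -7968, -3648, …
ICs: h(0) = 6.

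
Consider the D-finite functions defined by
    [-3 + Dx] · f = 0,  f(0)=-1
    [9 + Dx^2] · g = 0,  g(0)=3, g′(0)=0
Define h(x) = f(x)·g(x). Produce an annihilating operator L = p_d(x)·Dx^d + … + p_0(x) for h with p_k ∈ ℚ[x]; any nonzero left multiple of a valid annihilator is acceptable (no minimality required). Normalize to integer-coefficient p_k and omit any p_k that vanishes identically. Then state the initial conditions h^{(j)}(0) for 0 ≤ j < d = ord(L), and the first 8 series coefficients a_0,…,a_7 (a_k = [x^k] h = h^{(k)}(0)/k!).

L = 18 - 6·Dx + Dx^2  (order 2).
h: a_k = -3, -9, 0, 27, 81/2, 243/10, 0, -729/70, …
ICs: h(0) = -3, h′(0) = -9.

f: a_k = -1, -3, -9/2, -9/2, -27/8, -81/40, -81/80, -243/560, …
g: a_k = 3, 0, -27/2, 0, 81/8, 0, -243/80, 0, …
f·g: L₀ = L_f ⊗_s L_g, ord ≤ 1·2.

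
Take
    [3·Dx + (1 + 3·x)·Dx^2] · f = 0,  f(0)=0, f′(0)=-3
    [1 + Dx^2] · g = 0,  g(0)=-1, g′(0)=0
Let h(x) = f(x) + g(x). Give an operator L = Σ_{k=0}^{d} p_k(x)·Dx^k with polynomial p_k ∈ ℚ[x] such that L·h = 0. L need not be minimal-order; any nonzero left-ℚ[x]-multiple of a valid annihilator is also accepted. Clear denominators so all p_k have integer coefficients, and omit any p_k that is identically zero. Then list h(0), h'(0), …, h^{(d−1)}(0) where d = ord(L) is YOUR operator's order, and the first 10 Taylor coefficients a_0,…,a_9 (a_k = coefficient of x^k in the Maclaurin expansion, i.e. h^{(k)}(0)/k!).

f: a_k = 0, -3, 9/2, -9, 81/4, -243/5, 243/2, -2187/7, 6561/8, -2187, …
g: a_k = -1, 0, 1/2, 0, -1/24, 0, 1/720, 0, -1/40320, 0, …
Sum ⇒ L₀ = lclm(L_f,L_g) in ℚ(x)⟨Dx⟩.
L = (165 + 18·x + 27·x^2)·Dx + (19 + 63·x + 27·x^2 + 27·x^3)·Dx^2 + (165 + 18·x + 27·x^2)·Dx^3 + (19 + 63·x + 27·x^2 + 27·x^3)·Dx^4  (order 4).
h: a_k = -1, -3, 5, -9, 485/24, -243/5, 87481/720, -2187/7, 33067439/40320, -2187, …
ICs: h(0) = -1, h′(0) = -3, h′′(0) = 10, h′′′(0) = -54.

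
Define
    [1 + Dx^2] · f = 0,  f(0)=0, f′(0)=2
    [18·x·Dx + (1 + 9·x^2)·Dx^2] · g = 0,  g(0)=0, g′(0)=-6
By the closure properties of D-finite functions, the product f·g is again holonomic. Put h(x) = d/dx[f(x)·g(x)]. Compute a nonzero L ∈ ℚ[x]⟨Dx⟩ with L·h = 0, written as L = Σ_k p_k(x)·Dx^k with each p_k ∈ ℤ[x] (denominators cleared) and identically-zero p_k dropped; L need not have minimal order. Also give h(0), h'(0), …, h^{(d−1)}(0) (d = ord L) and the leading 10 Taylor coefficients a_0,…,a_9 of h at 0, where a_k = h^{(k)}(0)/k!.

f: a_k = 0, 2, 0, -1/3, 0, 1/60, 0, -1/2520, 0, 1/181440, …
g: a_k = 0, -6, 0, 18, 0, -486/5, 0, 4374/7, 0, -4374, …
h₀=f·g: eliminate ⇒ L₀, order ≤ 2·2.
Differentiate: ansatz ord ≤ ord L₀ ⇒ L.
L = (38998 + 738774·x^2 + 15162957·x^4 + 3032640·x^6 - 78732·x^8 - 1771470·x^10 + 531441·x^12) + (20772·x + 1033884·x^3 + 7902360·x^5 + 2624400·x^7 + 1180980·x^9 + 2125764·x^11)·Dx + (39368 + 755028·x^2 + 15369750·x^4 + 3887028·x^6 + 314928·x^8 - 1417176·x^10 + 1062882·x^12)·Dx^2 + (20772·x + 1033884·x^3 + 7902360·x^5 + 2624400·x^7 + 1180980·x^9 + 2125764·x^11)·Dx^3 + (370 + 16254·x^2 + 206793·x^4 + 854388·x^6 + 393660·x^8 + 354294·x^10 + 531441·x^12)·Dx^4  (order 4).
h: a_k = 0, -24, 0, 152, 0, -1203, 0, 30778/3, 0, -1354436429/15120, …
ICs: h(0) = 0, h′(0) = -24, h′′(0) = 0, h′′′(0) = 912.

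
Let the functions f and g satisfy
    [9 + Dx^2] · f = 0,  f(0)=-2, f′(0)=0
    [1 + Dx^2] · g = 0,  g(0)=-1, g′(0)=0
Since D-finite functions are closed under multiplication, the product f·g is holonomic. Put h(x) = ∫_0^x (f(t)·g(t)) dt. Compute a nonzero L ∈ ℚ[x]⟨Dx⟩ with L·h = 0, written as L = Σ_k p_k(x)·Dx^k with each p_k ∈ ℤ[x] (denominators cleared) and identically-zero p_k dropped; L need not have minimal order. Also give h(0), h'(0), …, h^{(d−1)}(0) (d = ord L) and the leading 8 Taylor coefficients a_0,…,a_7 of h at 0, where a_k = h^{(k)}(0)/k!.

L = 64·Dx + 20·Dx^3 + Dx^5  (order 5).
h: a_k = 0, 2, 0, -10/3, 0, 34/15, 0, -52/63, …
ICs: h(0) = 0, h′(0) = 2, h′′(0) = 0, h′′′(0) = -20, h′′′′(0) = 0.

f: a_k = -2, 0, 9, 0, -27/4, 0, 81/40, 0, …
g: a_k = -1, 0, 1/2, 0, -1/24, 0, 1/720, 0, …
L₀ := L_f ⊗_s L_g (sym. prod.), ord ≤ 4.
Integrate: L := L₀·Dx.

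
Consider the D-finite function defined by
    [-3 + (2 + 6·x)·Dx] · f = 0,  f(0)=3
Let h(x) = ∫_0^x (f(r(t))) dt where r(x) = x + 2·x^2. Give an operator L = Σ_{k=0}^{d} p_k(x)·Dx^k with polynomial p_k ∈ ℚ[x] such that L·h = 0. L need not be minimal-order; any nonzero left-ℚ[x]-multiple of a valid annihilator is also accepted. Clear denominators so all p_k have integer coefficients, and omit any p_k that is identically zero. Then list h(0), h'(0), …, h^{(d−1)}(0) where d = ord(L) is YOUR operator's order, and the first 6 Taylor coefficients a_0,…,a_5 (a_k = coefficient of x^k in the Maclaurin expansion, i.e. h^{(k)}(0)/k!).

L = (-3 - 12·x)·Dx + (2 + 6·x + 12·x^2)·Dx^2  (order 2).
h: a_k = 0, 3, 9/4, 15/8, -135/64, 189/128, …
ICs: h(0) = 0, h′(0) = 3.

f: a_k = 3, 9/2, -27/8, 81/16, -1215/128, 5103/256, …
Substitute x→r, Dx→(1/r')Dx; clear ⇒ L₀.
h=∫₀ˣh₀: take L = L₀·Dx.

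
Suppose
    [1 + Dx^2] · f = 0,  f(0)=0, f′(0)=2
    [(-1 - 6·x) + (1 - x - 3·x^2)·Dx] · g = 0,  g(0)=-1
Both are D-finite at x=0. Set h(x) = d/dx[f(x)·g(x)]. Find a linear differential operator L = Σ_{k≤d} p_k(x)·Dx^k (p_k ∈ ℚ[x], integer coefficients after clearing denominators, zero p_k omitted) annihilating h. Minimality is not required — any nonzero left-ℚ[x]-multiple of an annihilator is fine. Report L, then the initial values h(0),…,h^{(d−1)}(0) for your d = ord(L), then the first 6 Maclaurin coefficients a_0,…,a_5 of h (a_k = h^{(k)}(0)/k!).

L = (83 - 2·x - 5·x^2 + 6·x^3 + 9·x^4) + (16 + 98·x + 18·x^2 + 36·x^3)·Dx + (-5 + 4·x + 13·x^2 + 6·x^3 + 9·x^4)·Dx^2  (order 2).
h: a_k = -2, -4, -23, -164/3, -2201/12, -4661/10, …
ICs: h(0) = -2, h′(0) = -4.

f: a_k = 0, 2, 0, -1/3, 0, 1/60, …
g: a_k = -1, -1, -4, -7, -19, -40, …
L₀ := L_f ⊗_s L_g (sym. prod.), ord ≤ 2.
Derive L from L₀ (diff closure).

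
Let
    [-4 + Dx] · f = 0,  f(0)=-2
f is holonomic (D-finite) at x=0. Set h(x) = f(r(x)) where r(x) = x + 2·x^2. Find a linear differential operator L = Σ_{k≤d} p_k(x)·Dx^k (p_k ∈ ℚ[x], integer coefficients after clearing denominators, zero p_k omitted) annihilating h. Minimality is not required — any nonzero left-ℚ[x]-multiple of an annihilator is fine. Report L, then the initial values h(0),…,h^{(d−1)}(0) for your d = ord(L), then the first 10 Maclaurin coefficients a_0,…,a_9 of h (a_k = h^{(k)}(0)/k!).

L = (-4 - 16·x) + Dx  (order 1).
h: a_k = -2, -8, -32, -256/3, -640/3, -6656/15, -38912/45, -475136/315, -782336/315, -2146304/567, …
ICs: h(0) = -2.

f: a_k = -2, -8, -16, -64/3, -64/3, -256/15, -512/45, -2048/315, -1024/315, -4096/2835, …
Substitute x→r, Dx→(1/r')Dx; clear ⇒ L₀.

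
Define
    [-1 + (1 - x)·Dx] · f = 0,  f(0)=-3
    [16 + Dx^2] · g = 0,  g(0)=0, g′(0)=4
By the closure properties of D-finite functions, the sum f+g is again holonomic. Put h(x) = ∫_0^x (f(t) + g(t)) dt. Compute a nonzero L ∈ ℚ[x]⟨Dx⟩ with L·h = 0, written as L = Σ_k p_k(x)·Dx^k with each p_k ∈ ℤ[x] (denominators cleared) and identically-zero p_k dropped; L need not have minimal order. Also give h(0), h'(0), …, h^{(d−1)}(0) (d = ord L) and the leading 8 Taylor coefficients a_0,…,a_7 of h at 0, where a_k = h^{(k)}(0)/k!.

L = (176 - 256·x + 128·x^2)·Dx + (-144 + 400·x - 384·x^2 + 128·x^3)·Dx^2 + (11 - 16·x + 8·x^2)·Dx^3 + (-9 + 25·x - 24·x^2 + 8·x^3)·Dx^4  (order 4).
h: a_k = 0, -3, 1/2, -1, -41/12, -3/5, 83/90, -3/7, …
ICs: h(0) = 0, h′(0) = -3, h′′(0) = 1, h′′′(0) = -6.

f: a_k = -3, -3, -3, -3, -3, -3, -3, -3, …
g: a_k = 0, 4, 0, -32/3, 0, 128/15, 0, -1024/315, …
Sum ⇒ L₀ = lclm(L_f,L_g) in ℚ(x)⟨Dx⟩.
∫: right-multiply L₀ by Dx.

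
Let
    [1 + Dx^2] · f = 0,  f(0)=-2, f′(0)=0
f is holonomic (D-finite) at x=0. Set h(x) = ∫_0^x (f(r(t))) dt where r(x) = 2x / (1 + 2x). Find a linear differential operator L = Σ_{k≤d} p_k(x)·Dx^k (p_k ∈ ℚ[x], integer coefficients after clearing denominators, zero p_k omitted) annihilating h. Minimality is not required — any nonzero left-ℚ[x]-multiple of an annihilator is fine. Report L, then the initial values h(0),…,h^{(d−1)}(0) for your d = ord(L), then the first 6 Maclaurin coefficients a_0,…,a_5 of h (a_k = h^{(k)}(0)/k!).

f: a_k = -2, 0, 1, 0, -1/12, 0, …
h₀=f(r): pull back L_f along r ⇒ L₀.
h=∫h₀ ⇒ L = L₀·Dx.
L = 4·Dx + (4 + 24·x + 48·x^2 + 32·x^3)·Dx^2 + (1 + 8·x + 24·x^2 + 32·x^3 + 16·x^4)·Dx^3  (order 3).
h: a_k = 0, -2, 0, 4/3, -4, 28/3, …
ICs: h(0) = 0, h′(0) = -2, h′′(0) = 0.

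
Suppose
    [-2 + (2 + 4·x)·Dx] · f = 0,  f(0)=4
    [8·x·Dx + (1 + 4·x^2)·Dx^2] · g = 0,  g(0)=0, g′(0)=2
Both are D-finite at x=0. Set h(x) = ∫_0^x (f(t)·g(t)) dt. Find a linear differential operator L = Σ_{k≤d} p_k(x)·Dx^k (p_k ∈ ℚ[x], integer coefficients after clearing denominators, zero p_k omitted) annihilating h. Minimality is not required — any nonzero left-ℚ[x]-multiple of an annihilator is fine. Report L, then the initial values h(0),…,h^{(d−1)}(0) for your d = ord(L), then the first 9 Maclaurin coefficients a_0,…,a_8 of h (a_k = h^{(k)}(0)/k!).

L = (3 - 8·x - 4·x^2)·Dx + (-2 + 4·x + 24·x^2 + 16·x^3)·Dx^2 + (1 + 4·x + 8·x^2 + 16·x^3 + 16·x^4)·Dx^3  (order 3).
h: a_k = 0, 0, 4, 8/3, -11/3, -4/3, 389/90, 409/105, -18853/1680, …
ICs: h(0) = 0, h′(0) = 0, h′′(0) = 8.

f: a_k = 4, 4, -2, 2, -5/2, 7/2, -21/4, 33/4, -429/32, …
g: a_k = 0, 2, 0, -8/3, 0, 32/5, 0, -128/7, 0, …
L₀ := L_f ⊗_s L_g (sym. prod.), ord ≤ 2.
h=∫h₀ ⇒ L = L₀·Dx.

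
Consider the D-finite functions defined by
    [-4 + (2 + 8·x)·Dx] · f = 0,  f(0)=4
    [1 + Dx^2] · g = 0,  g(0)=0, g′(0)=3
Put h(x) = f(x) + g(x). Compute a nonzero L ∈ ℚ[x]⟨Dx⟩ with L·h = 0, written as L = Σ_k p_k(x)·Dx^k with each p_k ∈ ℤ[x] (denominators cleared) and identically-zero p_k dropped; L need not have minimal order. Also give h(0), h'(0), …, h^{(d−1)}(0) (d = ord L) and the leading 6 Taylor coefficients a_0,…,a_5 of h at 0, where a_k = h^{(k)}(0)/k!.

L = (-26 - 16·x - 32·x^2) + (-3 - 4·x + 48·x^2 + 64·x^3)·Dx + (-26 - 16·x - 32·x^2)·Dx^2 + (-3 - 4·x + 48·x^2 + 64·x^3)·Dx^3  (order 3).
h: a_k = 4, 11, -8, 31/2, -40, 4481/40, …
ICs: h(0) = 4, h′(0) = 11, h′′(0) = -16.

f: a_k = 4, 8, -8, 16, -40, 112, …
g: a_k = 0, 3, 0, -1/2, 0, 1/40, …
f+g: L₀ = lclm(L_f,L_g), ord ≤ 1+2.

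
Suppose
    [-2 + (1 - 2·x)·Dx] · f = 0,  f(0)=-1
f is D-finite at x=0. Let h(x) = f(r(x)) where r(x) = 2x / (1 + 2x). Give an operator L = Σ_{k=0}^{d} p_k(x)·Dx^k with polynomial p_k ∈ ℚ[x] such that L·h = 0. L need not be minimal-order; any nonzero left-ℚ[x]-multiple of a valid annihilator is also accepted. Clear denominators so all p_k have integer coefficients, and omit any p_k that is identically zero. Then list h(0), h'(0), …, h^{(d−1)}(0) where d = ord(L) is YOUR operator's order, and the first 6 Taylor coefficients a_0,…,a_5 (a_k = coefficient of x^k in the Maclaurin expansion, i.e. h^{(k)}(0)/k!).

f: a_k = -1, -2, -4, -8, -16, -32, …
f∘r: x↦r, Dx↦Dx/r' in L_f ⇒ L₀.
L = 4 + (-1 + 4·x^2)·Dx  (order 1).
h: a_k = -1, -4, -8, -16, -32, -64, …
ICs: h(0) = -1.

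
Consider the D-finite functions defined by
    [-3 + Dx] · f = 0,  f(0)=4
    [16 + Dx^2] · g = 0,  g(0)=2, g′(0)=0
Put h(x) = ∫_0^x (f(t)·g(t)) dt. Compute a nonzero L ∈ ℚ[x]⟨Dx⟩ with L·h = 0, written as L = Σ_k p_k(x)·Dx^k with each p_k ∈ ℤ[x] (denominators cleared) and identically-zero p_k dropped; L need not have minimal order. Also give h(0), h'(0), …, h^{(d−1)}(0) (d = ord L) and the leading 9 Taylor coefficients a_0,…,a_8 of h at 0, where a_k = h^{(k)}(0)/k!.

L = 25·Dx - 6·Dx^2 + Dx^3  (order 3).
h: a_k = 0, 8, 12, -28/3, -39, -527/15, -79/30, 1679/90, 25481/1680, …
ICs: h(0) = 0, h′(0) = 8, h′′(0) = 24.

f: a_k = 4, 12, 18, 18, 27/2, 81/10, 81/20, 243/140, 729/1120, …
g: a_k = 2, 0, -16, 0, 64/3, 0, -512/45, 0, 1024/315, …
h₀=f·g: eliminate ⇒ L₀, order ≤ 1·2.
h=∫₀ˣh₀: take L = L₀·Dx.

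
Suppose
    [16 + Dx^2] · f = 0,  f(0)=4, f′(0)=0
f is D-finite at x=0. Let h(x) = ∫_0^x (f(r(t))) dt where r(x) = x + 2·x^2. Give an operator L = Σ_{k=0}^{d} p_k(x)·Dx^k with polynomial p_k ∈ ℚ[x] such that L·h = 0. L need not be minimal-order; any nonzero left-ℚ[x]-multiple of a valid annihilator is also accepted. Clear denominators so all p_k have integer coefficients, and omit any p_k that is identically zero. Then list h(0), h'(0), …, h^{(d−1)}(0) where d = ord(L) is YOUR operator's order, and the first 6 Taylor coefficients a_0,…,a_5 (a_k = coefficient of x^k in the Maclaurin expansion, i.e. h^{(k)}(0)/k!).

L = (16 + 192·x + 768·x^2 + 1024·x^3)·Dx - 4·Dx^2 + (1 + 4·x)·Dx^3  (order 3).
h: a_k = 0, 4, 0, -32/3, -32, -256/15, …
ICs: h(0) = 0, h′(0) = 4, h′′(0) = 0.

f: a_k = 4, 0, -32, 0, 128/3, 0, …
h₀=f(r): pull back L_f along r ⇒ L₀.
∫: right-multiply L₀ by Dx.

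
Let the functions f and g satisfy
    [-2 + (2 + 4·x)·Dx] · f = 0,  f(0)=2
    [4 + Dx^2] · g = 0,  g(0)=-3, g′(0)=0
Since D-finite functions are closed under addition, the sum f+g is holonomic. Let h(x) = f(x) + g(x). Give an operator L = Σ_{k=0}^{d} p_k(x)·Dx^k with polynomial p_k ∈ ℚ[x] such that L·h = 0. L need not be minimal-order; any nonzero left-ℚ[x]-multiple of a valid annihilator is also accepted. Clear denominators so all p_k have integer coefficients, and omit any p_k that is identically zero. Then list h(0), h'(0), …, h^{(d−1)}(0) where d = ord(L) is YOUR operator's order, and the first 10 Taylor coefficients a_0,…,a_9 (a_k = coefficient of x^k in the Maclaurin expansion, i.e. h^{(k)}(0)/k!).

L = (-28 - 64·x - 64·x^2) + (12 + 88·x + 192·x^2 + 128·x^3)·Dx + (-7 - 16·x - 16·x^2)·Dx^2 + (3 + 22·x + 48·x^2 + 32·x^3)·Dx^3  (order 3).
h: a_k = -1, 2, 5, 1, -13/4, 7/4, -283/120, 33/8, -45173/6720, 715/64, …
ICs: h(0) = -1, h′(0) = 2, h′′(0) = 10.

f: a_k = 2, 2, -1, 1, -5/4, 7/4, -21/8, 33/8, -429/64, 715/64, …
g: a_k = -3, 0, 6, 0, -2, 0, 4/15, 0, -2/105, 0, …
L₀ := lclm(L_f,L_g); ord L₀ ≤ 1+2.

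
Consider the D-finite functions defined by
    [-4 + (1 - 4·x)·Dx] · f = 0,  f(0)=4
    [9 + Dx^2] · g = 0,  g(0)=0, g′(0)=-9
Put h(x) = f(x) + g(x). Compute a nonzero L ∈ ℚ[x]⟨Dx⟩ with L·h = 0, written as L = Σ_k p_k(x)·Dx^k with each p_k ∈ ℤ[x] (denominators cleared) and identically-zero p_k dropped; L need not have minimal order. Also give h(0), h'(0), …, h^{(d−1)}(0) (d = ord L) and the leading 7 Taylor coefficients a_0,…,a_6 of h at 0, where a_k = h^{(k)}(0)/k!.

f: a_k = 4, 16, 64, 256, 1024, 4096, 16384, …
g: a_k = 0, -9, 0, 27/2, 0, -243/40, 0, …
L₀ := lclm(L_f,L_g); ord L₀ ≤ 1+2.
L = (3780 - 2592·x + 5184·x^2) + (-369 + 2124·x - 3888·x^2 + 5184·x^3)·Dx + (420 - 288·x + 576·x^2)·Dx^2 + (-41 + 236·x - 432·x^2 + 576·x^3)·Dx^3  (order 3).
h: a_k = 4, 7, 64, 539/2, 1024, 163597/40, 16384, …
ICs: h(0) = 4, h′(0) = 7, h′′(0) = 128.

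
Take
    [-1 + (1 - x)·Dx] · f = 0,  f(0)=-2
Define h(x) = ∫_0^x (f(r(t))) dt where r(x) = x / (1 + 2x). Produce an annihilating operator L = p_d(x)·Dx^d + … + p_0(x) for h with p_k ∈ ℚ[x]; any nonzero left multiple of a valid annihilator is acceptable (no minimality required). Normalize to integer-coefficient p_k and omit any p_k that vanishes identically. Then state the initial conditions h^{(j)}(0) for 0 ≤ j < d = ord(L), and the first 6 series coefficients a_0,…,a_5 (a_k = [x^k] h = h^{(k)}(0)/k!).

f: a_k = -2, -2, -2, -2, -2, -2, …
f∘r: x↦r, Dx↦Dx/r' in L_f ⇒ L₀.
Integrate: L := L₀·Dx.
L = -Dx + (1 + 3·x + 2·x^2)·Dx^2  (order 2).
h: a_k = 0, -2, -1, 2/3, -1/2, 2/5, …
ICs: h(0) = 0, h′(0) = -2.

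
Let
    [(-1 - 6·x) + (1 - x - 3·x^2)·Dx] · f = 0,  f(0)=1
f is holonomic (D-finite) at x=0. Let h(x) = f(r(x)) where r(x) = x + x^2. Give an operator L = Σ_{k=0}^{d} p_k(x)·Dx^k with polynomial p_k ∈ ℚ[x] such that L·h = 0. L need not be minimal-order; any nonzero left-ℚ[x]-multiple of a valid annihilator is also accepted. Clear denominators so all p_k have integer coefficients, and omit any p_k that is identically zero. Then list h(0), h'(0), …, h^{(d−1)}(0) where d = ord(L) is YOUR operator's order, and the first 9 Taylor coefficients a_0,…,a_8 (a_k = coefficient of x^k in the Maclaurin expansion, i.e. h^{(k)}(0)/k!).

L = (1 + 8·x + 18·x^2 + 12·x^3) + (-1 + x + 4·x^2 + 6·x^3 + 3·x^4)·Dx  (order 1).
h: a_k = 1, 1, 5, 15, 44, 137, 418, 1275, 3901, …
ICs: h(0) = 1.

f: a_k = 1, 1, 4, 7, 19, 40, 97, 217, 508, …
Substitute x→r, Dx→(1/r')Dx; clear ⇒ L₀.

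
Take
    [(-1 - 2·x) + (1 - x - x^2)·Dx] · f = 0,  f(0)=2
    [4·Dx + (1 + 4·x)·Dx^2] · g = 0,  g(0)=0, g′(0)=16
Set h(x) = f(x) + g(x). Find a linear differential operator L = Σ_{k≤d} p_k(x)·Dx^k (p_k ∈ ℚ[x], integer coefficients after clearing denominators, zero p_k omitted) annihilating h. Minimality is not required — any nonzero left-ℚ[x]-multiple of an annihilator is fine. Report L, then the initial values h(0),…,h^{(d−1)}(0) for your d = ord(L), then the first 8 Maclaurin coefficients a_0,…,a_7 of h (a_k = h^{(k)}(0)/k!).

f: a_k = 2, 2, 4, 6, 10, 16, 26, 42, …
g: a_k = 0, 16, -32, 256/3, -256, 4096/5, -8192/3, 65536/7, …
Sum ⇒ L₀ = lclm(L_f,L_g) in ℚ(x)⟨Dx⟩.
L = (100 + 272·x + 392·x^2 + 144·x^3 + 96·x^4)·Dx + (-7 + 96·x + 434·x^2 + 540·x^3 + 304·x^4 + 160·x^5)·Dx^2 + (-4 - 25·x - 28·x^2 + 46·x^3 + 73·x^4 + 76·x^5 + 32·x^6)·Dx^3  (order 3).
h: a_k = 2, 18, -28, 274/3, -246, 4176/5, -8114/3, 65830/7, …
ICs: h(0) = 2, h′(0) = 18, h′′(0) = -56.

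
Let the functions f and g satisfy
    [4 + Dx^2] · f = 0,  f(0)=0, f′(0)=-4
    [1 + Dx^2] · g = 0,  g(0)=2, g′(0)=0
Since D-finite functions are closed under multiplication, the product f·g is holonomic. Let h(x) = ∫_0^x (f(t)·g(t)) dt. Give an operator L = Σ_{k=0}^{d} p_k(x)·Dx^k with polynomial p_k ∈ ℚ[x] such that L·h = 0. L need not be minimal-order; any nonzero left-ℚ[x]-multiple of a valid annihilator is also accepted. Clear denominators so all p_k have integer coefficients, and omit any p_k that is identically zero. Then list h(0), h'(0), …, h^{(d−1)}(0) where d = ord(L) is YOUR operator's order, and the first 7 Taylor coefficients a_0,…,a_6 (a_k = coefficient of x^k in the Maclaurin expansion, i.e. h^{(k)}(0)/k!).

f: a_k = 0, -4, 0, 8/3, 0, -8/15, 0, …
g: a_k = 2, 0, -1, 0, 1/12, 0, -1/360, …
f·g: L₀ = L_f ⊗_s L_g, ord ≤ 2·2.
Integrate: L := L₀·Dx.
L = 9·Dx + 10·Dx^3 + Dx^5  (order 5).
h: a_k = 0, 0, -4, 0, 7/3, 0, -61/90, …
ICs: h(0) = 0, h′(0) = 0, h′′(0) = -8, h′′′(0) = 0, h′′′′(0) = 56.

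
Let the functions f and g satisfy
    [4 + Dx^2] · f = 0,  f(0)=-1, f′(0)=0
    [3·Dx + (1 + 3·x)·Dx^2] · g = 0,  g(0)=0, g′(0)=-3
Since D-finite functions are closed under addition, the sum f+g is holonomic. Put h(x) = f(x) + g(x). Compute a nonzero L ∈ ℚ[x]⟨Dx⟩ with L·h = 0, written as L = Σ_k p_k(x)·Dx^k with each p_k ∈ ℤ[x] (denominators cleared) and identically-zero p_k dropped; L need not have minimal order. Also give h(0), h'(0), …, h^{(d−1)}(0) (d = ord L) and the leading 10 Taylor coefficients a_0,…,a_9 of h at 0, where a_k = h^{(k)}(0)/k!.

L = (348 + 144·x + 216·x^2)·Dx + (44 + 180·x + 216·x^2 + 216·x^3)·Dx^2 + (87 + 36·x + 54·x^2)·Dx^3 + (11 + 45·x + 54·x^2 + 54·x^3)·Dx^4  (order 4).
h: a_k = -1, -3, 13/2, -9, 235/12, -243/5, 10943/90, -2187/7, 2066699/2520, -2187, …
ICs: h(0) = -1, h′(0) = -3, h′′(0) = 13, h′′′(0) = -54.

f: a_k = -1, 0, 2, 0, -2/3, 0, 4/45, 0, -2/315, 0, …
g: a_k = 0, -3, 9/2, -9, 81/4, -243/5, 243/2, -2187/7, 6561/8, -2187, …
f+g: L₀ = lclm(L_f,L_g), ord ≤ 2+2.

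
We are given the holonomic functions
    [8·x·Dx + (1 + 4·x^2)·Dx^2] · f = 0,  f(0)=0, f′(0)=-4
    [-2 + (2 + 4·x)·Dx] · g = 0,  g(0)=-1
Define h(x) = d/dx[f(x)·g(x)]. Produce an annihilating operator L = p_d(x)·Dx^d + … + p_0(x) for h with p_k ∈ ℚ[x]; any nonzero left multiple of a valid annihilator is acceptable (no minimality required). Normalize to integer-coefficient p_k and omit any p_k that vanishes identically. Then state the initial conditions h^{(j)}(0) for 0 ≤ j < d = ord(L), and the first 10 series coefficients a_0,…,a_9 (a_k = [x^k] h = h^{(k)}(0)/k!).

L = (5 + 80·x + 8·x^2 - 192·x^3 - 48·x^4) + (14 + 84·x + 144·x^2 - 224·x^3 - 672·x^4 - 192·x^5)·Dx + (3 + 4·x - 12·x^2 - 32·x^3 - 112·x^4 - 192·x^5 - 64·x^6)·Dx^2  (order 2).
h: a_k = 4, 8, -22, -40/3, 389/6, 409/5, -18853/60, -22334/105, 237197/224, 1189801/1008, …
ICs: h(0) = 4, h′(0) = 8.

f: a_k = 0, -4, 0, 16/3, 0, -64/5, 0, 256/7, 0, -1024/9, …
g: a_k = -1, -1, 1/2, -1/2, 5/8, -7/8, 21/16, -33/16, 429/128, -715/128, …
Sym-product of L_f,L_g gives L₀ (≤ ord 2).
h₀' ⇒ L via d/dx closure of L₀.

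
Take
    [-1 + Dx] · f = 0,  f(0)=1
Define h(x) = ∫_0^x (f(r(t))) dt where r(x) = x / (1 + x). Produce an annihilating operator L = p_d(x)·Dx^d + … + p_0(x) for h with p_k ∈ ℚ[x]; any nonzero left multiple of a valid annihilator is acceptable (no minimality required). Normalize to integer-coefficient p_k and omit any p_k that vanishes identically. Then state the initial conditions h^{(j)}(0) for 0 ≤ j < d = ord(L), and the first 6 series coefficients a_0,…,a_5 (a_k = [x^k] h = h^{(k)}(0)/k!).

L = -Dx + (1 + 2·x + x^2)·Dx^2  (order 2).
h: a_k = 0, 1, 1/2, -1/6, 1/24, 1/120, …
ICs: h(0) = 0, h′(0) = 1.

f: a_k = 1, 1, 1/2, 1/6, 1/24, 1/120, …
Change of var in L_f (x↦r) gives L₀.
Integrate: L := L₀·Dx.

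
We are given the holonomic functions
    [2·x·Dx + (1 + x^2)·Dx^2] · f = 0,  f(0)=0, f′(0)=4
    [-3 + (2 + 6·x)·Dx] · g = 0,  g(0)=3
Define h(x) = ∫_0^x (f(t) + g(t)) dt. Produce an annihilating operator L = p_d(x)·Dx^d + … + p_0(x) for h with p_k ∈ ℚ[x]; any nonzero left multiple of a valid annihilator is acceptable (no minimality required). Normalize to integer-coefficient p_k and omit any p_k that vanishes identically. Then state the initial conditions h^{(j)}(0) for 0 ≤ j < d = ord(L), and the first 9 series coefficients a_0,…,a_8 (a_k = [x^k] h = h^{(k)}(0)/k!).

f: a_k = 0, 4, 0, -4/3, 0, 4/5, 0, -4/7, 0, …
g: a_k = 3, 9/2, -27/8, 81/16, -1215/128, 5103/256, -45927/1024, 216513/2048, -8444007/32768, …
f+g: L₀ = lclm(L_f,L_g), ord ≤ 2+1.
Integrate: L := L₀·Dx.
L = (-12 - 90·x + 36·x^2 + 54·x^3)·Dx^2 + (-35 - 48·x - 102·x^2 + 144·x^3 + 189·x^4)·Dx^3 + (-6 - 10·x + 36·x^2 + 44·x^3 + 42·x^4 + 54·x^5)·Dx^4  (order 4).
h: a_k = 0, 3, 17/4, -9/8, 179/192, -243/128, 26539/7680, -6561/1024, 1507399/114688, …
ICs: h(0) = 0, h′(0) = 3, h′′(0) = 17/2, h′′′(0) = -27/4.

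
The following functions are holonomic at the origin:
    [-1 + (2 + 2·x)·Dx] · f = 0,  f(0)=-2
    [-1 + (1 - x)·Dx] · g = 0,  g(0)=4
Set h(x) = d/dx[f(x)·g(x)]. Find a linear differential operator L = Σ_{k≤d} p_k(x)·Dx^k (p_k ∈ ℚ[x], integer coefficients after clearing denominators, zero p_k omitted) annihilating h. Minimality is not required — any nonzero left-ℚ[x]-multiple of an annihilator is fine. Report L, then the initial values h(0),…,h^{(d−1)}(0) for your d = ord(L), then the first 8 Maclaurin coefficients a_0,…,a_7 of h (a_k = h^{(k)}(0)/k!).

f: a_k = -2, -1, 1/4, -1/8, 5/64, -7/128, 21/512, -33/1024, …
g: a_k = 4, 4, 4, 4, 4, 4, 4, 4, …
Product ⇒ symmetric product L₀, ord ≤ 1.
Differentiate: ansatz ord ≤ ord L₀ ⇒ L.
L = (11 + 18·x + 3·x^2) + (-6 - 2·x + 6·x^2 + 2·x^3)·Dx  (order 1).
h: a_k = -12, -22, -69/2, -179/4, -1825/32, -4317/64, -20377/256, -46147/512, …
ICs: h(0) = -12.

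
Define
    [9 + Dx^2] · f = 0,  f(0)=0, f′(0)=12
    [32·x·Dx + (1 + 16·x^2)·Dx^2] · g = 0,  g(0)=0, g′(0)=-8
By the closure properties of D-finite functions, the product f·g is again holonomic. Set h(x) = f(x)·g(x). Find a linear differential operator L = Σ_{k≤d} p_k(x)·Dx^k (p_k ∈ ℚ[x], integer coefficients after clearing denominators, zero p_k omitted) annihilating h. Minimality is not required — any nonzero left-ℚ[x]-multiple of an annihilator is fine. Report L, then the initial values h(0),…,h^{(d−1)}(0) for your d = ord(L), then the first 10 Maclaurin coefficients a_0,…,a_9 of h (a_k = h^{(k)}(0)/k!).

f: a_k = 0, 12, 0, -18, 0, 81/10, 0, -243/140, 0, 243/1120, …
g: a_k = 0, -8, 0, 128/3, 0, -2048/5, 0, 32768/7, 0, -524288/9, …
L₀ := L_f ⊗_s L_g (sym. prod.), ord ≤ 4.
L = (16425 + 696384·x^2 + 2778624·x^4 + 11943936·x^6 + 47775744·x^8) + (23616·x + 543744·x^3 + 3981312·x^5 + 21233664·x^7)·Dx + (2050 + 87168·x^2 + 470016·x^4 + 2654208·x^6 + 10616832·x^8)·Dx^2 + (2624·x + 60416·x^3 + 442368·x^5 + 2359296·x^7)·Dx^3 + (25 + 1088·x^2 + 17920·x^4 + 147456·x^6 + 589824·x^8)·Dx^4  (order 4).
h: a_k = 0, 0, -96, 0, 656, 0, -5748, 0, 63906, 0, …
ICs: h(0) = 0, h′(0) = 0, h′′(0) = -192, h′′′(0) = 0.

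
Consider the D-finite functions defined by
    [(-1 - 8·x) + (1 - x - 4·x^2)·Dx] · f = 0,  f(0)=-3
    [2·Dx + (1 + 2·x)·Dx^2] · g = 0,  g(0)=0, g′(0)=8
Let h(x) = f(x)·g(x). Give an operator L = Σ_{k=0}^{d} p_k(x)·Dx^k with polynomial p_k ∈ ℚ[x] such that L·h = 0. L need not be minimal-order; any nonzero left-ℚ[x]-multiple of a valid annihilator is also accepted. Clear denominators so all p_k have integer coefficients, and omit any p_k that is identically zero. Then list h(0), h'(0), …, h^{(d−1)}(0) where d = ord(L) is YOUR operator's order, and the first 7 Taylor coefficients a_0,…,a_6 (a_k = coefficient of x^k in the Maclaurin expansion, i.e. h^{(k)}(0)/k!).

f: a_k = -3, -3, -15, -27, -87, -195, -543, …
g: a_k = 0, 8, -8, 32/3, -16, 128/5, -128/3, …
L₀ := L_f ⊗_s L_g (sym. prod.), ord ≤ 2.
L = (10 + 32·x) + (22·x + 40·x^2)·Dx + (-1 - x + 6·x^2 + 8·x^3)·Dx^2  (order 2).
h: a_k = 0, -24, 0, -128, -80, -3344/5, -4304/5, …
ICs: h(0) = 0, h′(0) = -24.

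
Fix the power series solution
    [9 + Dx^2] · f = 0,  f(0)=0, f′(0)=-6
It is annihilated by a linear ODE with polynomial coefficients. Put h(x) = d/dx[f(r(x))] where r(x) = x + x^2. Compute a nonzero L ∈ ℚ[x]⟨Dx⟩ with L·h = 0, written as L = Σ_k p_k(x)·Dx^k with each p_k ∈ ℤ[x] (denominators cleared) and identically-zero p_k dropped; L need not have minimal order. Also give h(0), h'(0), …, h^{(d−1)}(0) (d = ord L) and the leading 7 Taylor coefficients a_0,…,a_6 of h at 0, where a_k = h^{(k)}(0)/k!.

L = (21 + 72·x + 216·x^2 + 288·x^3 + 144·x^4) + (-6 - 12·x)·Dx + (1 + 4·x + 4·x^2)·Dx^2  (order 2).
h: a_k = -6, -12, 27, 108, 459/4, -135/2, -11097/40, …
ICs: h(0) = -6, h′(0) = -12.

f: a_k = 0, -6, 0, 9, 0, -81/20, 0, …
h₀=f(r): pull back L_f along r ⇒ L₀.
Derive L from L₀ (diff closure).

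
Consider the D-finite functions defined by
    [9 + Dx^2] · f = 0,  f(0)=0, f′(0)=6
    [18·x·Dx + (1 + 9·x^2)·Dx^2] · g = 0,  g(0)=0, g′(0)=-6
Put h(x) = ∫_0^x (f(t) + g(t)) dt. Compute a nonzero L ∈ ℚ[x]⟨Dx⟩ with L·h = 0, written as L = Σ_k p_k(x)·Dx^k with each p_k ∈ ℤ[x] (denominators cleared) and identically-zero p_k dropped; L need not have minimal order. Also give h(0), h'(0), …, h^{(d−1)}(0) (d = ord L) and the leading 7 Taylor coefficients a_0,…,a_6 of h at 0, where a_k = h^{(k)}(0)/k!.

L = (-1782·x + 20412·x^3 + 13122·x^5)·Dx^2 + (-9 + 567·x^2 + 6561·x^4 + 6561·x^6)·Dx^3 + (-198·x + 2268·x^3 + 1458·x^5)·Dx^4 + (-1 + 63·x^2 + 729·x^4 + 729·x^6)·Dx^5  (order 5).
h: a_k = 0, 0, 0, 0, 9/4, 0, -621/40, …
ICs: h(0) = 0, h′(0) = 0, h′′(0) = 0, h′′′(0) = 0, h′′′′(0) = 54.

f: a_k = 0, 6, 0, -9, 0, 81/20, 0, …
g: a_k = 0, -6, 0, 18, 0, -486/5, 0, …
Weyl lclm of L_f,L_g ⇒ L₀ (ord ≤ 4).
h=∫h₀ ⇒ L = L₀·Dx.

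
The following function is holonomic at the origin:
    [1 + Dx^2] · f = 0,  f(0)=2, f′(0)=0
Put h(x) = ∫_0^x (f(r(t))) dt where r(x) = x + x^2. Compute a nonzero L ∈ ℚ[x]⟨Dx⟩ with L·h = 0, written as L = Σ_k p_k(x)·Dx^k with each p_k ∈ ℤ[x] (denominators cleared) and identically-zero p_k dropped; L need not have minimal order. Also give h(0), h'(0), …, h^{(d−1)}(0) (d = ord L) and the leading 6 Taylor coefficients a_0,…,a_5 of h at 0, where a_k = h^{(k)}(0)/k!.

L = (1 + 6·x + 12·x^2 + 8·x^3)·Dx - 2·Dx^2 + (1 + 2·x)·Dx^3  (order 3).
h: a_k = 0, 2, 0, -1/3, -1/2, -11/60, …
ICs: h(0) = 0, h′(0) = 2, h′′(0) = 0.

f: a_k = 2, 0, -1, 0, 1/12, 0, …
f∘r: x↦r, Dx↦Dx/r' in L_f ⇒ L₀.
∫: right-multiply L₀ by Dx.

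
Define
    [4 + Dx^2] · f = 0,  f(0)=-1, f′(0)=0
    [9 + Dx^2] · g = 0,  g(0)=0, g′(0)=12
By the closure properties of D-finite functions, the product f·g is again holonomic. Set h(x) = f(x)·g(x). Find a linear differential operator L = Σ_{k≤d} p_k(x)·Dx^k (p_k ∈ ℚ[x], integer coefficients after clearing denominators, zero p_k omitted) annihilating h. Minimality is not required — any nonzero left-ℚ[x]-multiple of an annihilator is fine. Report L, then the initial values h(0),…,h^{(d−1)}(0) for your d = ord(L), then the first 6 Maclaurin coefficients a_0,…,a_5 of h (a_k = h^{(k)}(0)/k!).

f: a_k = -1, 0, 2, 0, -2/3, 0, …
g: a_k = 0, 12, 0, -18, 0, 81/10, …
h₀=f·g: eliminate ⇒ L₀, order ≤ 2·2.
L = 25 + 26·Dx^2 + Dx^4  (order 4).
h: a_k = 0, -12, 0, 42, 0, -521/10, …
ICs: h(0) = 0, h′(0) = -12, h′′(0) = 0, h′′′(0) = 252.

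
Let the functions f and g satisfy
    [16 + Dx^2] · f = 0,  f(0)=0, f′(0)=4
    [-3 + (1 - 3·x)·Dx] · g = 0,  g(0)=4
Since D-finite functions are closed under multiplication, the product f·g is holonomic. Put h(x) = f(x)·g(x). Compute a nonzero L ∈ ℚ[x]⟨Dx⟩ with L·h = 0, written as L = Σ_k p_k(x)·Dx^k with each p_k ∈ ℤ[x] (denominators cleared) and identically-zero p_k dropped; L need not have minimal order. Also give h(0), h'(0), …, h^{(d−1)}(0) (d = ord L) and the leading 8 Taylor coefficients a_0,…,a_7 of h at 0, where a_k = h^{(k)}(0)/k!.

f: a_k = 0, 4, 0, -32/3, 0, 128/15, 0, -1024/315, …
g: a_k = 4, 12, 36, 108, 324, 972, 2916, 8748, …
L₀ := L_f ⊗_s L_g (sym. prod.), ord ≤ 2.
L = (-16 + 48·x) + 6·Dx + (-1 + 3·x)·Dx^2  (order 2).
h: a_k = 0, 16, 48, 304/3, 304, 14192/15, 14192/5, 2678192/315, …
ICs: h(0) = 0, h′(0) = 16.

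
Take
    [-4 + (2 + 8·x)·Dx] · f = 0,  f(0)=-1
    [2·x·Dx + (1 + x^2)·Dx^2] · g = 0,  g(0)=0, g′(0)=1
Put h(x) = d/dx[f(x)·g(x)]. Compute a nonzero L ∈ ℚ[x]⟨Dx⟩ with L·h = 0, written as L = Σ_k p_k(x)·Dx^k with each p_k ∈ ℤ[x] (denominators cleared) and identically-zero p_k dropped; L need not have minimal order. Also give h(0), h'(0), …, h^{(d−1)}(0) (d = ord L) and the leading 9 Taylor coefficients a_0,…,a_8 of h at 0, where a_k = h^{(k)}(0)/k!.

f: a_k = -1, -2, 2, -4, 10, -28, 84, -264, 858, …
g: a_k = 0, 1, 0, -1/3, 0, 1/5, 0, -1/7, 0, …
L₀ := L_f ⊗_s L_g (sym. prod.), ord ≤ 2.
Derive L from L₀ (diff closure).
L = (-10 + 40·x + 98·x^2 - 24·x^3 - 12·x^4) + (13 + 66·x + 117·x^2 + 226·x^3 - 84·x^4 - 48·x^5)·Dx + (3 + 23·x + 42·x^2 - x^3 + 23·x^4 - 24·x^5 - 16·x^6)·Dx^2  (order 2).
h: a_k = -1, -4, 7, -40/3, 137/3, -812/5, 8527/15, -214352/105, 52391/7, …
ICs: h(0) = -1, h′(0) = -4.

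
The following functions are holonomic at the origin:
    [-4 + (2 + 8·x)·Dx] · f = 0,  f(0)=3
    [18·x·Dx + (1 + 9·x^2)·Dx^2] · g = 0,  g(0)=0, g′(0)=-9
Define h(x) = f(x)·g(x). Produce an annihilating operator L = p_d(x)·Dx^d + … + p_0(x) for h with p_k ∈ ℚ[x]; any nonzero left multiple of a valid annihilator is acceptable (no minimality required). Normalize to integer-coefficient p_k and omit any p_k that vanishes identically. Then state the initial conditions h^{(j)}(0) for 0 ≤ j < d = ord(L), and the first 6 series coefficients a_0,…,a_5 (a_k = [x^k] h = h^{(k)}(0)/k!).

f: a_k = 3, 6, -6, 12, -30, 84, …
g: a_k = 0, -9, 0, 27, 0, -729/5, …
f·g: L₀ = L_f ⊗_s L_g, ord ≤ 1·2.
L = (12 - 36·x - 36·x^2) + (-4 + 2·x + 108·x^2 + 144·x^3)·Dx + (1 + 8·x + 25·x^2 + 72·x^3 + 144·x^4)·Dx^2  (order 2).
h: a_k = 0, -27, -54, 135, 54, -1647/5, …
ICs: h(0) = 0, h′(0) = -27.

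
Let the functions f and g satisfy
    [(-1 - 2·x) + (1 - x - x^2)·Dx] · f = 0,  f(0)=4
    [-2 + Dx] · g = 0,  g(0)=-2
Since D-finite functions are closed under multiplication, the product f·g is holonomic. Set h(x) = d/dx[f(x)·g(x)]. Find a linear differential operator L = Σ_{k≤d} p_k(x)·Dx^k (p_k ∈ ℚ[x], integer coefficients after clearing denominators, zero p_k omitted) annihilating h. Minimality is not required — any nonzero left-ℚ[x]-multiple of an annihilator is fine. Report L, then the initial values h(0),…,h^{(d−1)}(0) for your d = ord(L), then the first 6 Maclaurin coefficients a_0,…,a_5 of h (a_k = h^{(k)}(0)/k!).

f: a_k = 4, 4, 8, 12, 20, 32, …
g: a_k = -2, -4, -4, -8/3, -4/3, -8/15, …
h₀=f·g: eliminate ⇒ L₀, order ≤ 1·1.
h=h₀': d/dx-closure on L₀ ⇒ L.
L = (12 + 2·x - 10·x^2 + 4·x^4) + (-3 + 3·x + 5·x^2 - 2·x^3 - 2·x^4)·Dx  (order 1).
h: a_k = -24, -96, -248, -544, -1104, -32176/15, …
ICs: h(0) = -24.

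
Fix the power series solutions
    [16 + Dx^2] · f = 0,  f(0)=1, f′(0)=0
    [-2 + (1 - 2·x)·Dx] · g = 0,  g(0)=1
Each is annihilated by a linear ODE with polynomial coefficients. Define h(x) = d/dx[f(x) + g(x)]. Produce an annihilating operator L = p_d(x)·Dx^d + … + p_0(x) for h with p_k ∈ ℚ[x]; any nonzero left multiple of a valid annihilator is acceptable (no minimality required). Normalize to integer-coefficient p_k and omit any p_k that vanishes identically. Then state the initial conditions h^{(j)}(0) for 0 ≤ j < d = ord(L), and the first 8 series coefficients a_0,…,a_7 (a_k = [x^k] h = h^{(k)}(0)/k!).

f: a_k = 1, 0, -8, 0, 32/3, 0, -256/45, 0, …
g: a_k = 1, 2, 4, 8, 16, 32, 64, 128, …
Weyl lclm of L_f,L_g ⇒ L₀ (ord ≤ 3).
Derive L from L₀ (diff closure).
L = (512 - 512·x + 512·x^2) + (-80 + 288·x - 384·x^2 + 256·x^3)·Dx + (32 - 32·x + 32·x^2)·Dx^2 + (-5 + 18·x - 24·x^2 + 16·x^3)·Dx^3  (order 3).
h: a_k = 2, -8, 24, 320/3, 160, 5248/15, 896, 649216/315, …
ICs: h(0) = 2, h′(0) = -8, h′′(0) = 48.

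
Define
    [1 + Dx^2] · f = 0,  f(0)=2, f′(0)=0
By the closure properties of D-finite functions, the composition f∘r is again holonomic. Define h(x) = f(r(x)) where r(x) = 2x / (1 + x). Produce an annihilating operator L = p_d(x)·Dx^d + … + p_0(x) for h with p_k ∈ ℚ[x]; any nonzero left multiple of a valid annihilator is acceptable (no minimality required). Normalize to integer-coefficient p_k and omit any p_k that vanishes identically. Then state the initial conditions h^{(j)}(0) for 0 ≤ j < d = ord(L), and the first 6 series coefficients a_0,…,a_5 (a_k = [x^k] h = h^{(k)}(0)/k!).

f: a_k = 2, 0, -1, 0, 1/12, 0, …
f∘r: x↦r, Dx↦Dx/r' in L_f ⇒ L₀.
L = 4 + (2 + 6·x + 6·x^2 + 2·x^3)·Dx + (1 + 4·x + 6·x^2 + 4·x^3 + x^4)·Dx^2  (order 2).
h: a_k = 2, 0, -4, 8, -32/3, 32/3, …
ICs: h(0) = 2, h′(0) = 0.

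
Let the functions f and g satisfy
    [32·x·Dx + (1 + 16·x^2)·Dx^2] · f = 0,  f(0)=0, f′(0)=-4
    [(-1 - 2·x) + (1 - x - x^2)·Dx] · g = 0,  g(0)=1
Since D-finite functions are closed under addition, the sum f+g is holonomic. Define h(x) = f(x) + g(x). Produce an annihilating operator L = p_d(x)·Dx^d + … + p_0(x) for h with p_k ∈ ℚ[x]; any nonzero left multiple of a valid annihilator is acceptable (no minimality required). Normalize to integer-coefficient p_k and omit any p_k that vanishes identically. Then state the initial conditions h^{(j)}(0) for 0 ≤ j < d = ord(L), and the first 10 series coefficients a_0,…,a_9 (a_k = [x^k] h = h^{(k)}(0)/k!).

L = (64 - 256·x - 3904·x^2 - 6912·x^3 - 9696·x^4 - 1536·x^6)·Dx + (-25 - 24·x + 542·x^2 - 780·x^3 - 6800·x^4 - 6560·x^5 - 768·x^6 - 1536·x^7)·Dx^2 + (2 + 17·x + 62·x^2 + 202·x^3 + 445·x^4 - 1136·x^5 - 576·x^6 - 256·x^7 - 256·x^8)·Dx^3  (order 3).
h: a_k = 1, -3, 2, 73/3, 5, -984/5, 13, 16531/7, 34, -261649/9, …
ICs: h(0) = 1, h′(0) = -3, h′′(0) = 4.

f: a_k = 0, -4, 0, 64/3, 0, -1024/5, 0, 16384/7, 0, -262144/9, …
g: a_k = 1, 1, 2, 3, 5, 8, 13, 21, 34, 55, …
h₀=f+g: left-lcm gives L₀, ord ≤ 3.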